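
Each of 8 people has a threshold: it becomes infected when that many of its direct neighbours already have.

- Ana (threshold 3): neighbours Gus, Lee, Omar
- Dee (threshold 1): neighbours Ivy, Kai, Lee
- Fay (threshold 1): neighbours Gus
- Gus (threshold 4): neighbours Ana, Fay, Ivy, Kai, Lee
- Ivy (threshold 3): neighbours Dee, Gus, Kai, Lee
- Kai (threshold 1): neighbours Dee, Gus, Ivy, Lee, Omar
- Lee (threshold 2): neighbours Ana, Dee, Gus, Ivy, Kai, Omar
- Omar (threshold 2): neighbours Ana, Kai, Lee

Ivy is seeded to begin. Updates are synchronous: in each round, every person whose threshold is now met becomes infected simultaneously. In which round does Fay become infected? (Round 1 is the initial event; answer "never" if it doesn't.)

Round 1 — Ivy becomes infected (initial).
Round 2 — checking thresholds:
  Dee: 1 of 3 neighbours ≥ 1, becomes infected.
  Gus: 1 of 5 neighbours < 4, holds.
  Kai: 1 of 5 neighbours ≥ 1, becomes infected.
  Lee: 1 of 6 neighbours < 2, holds.
Round 3 — checking thresholds:
  Gus: 2 of 5 neighbours < 4, holds.
  Lee: 3 of 6 neighbours ≥ 2, becomes infected.
  Omar: 1 of 3 neighbours < 2, holds.
Round 4 — checking thresholds:
  Ana: 1 of 3 neighbours < 3, holds.
  Gus: 3 of 5 neighbours < 4, holds.
  Omar: 2 of 3 neighbours ≥ 2, becomes infected.
Round 5 — no new infections; cascade stops.

never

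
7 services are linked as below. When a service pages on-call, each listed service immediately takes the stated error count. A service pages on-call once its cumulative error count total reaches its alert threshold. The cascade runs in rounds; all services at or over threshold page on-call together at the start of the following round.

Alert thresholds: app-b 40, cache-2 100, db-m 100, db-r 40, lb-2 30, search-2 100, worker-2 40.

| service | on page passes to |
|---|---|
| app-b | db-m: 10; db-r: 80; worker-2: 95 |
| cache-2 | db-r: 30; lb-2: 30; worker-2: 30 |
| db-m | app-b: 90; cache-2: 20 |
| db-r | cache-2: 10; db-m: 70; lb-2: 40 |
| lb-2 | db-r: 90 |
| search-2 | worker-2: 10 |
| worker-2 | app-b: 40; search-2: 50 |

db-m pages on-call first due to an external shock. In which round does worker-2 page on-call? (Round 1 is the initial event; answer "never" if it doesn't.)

Round 1 — db-m pages on-call (initial).
  app-b: +90 → 90 ≥ 40
  cache-2: +20 → 20 < 100
Round 2 — app-b pages on-call.
  db-r: +80 → 80 ≥ 40
  worker-2: +95 → 95 ≥ 40
Round 3 — db-r, worker-2 page on-call.
  cache-2: +10 → 30 < 100
  lb-2: +40 → 40 ≥ 30
  search-2: +50 → 50 < 100
Round 4 — lb-2 pages on-call.
No further pages.

3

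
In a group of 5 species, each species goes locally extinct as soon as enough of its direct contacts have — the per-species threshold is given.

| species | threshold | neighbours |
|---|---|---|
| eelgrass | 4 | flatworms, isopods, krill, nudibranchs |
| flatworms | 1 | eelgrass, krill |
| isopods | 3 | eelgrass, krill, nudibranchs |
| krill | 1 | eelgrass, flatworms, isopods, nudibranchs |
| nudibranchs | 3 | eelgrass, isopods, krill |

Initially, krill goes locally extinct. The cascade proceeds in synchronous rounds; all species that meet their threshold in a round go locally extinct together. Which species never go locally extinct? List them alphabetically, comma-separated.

Round 1 — krill goes locally extinct (initial).
Round 2 — checking thresholds:
  eelgrass: 1 of 4 neighbours < 4, holds.
  flatworms: 1 of 2 neighbours ≥ 1, goes locally extinct.
  isopods: 1 of 3 neighbours < 3, holds.
  nudibranchs: 1 of 3 neighbours < 3, holds.
Round 3 — no new extinctions; cascade stops.

eelgrass, isopods, nudibranchs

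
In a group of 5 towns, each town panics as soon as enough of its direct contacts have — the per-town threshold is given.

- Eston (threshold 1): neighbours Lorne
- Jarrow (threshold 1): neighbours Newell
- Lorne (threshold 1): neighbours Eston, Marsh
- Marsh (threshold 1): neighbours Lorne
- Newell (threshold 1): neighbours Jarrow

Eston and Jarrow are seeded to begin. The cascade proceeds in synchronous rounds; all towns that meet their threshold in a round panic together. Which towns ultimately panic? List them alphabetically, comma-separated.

Eston, Jarrow, Lorne, Marsh, Newell

Round 1 — Eston, Jarrow panic (initial).
Round 2 — checking thresholds:
  Lorne: 1 of 2 neighbours ≥ 1, panics.
  Newell: 1 of 1 neighbours ≥ 1, panics.
Round 3 — checking thresholds:
  Marsh: 1 of 1 neighbours ≥ 1, panics.
Round 4 — no new panics; cascade stops.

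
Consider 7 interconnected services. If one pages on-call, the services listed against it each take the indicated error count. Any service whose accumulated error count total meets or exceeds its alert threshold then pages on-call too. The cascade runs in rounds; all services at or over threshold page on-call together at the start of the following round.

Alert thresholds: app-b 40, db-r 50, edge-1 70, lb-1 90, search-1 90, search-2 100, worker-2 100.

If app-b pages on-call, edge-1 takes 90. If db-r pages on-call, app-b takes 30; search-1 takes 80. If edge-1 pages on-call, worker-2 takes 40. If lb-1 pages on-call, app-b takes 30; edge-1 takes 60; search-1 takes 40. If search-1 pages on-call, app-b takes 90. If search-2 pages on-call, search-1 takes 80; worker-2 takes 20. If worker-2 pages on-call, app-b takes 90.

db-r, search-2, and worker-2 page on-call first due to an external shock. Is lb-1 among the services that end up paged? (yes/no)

no

Round 1 — db-r, search-2, worker-2 page on-call (initial).
  app-b: +30+90 → 120 ≥ 40
  search-1: +80+80 → 160 ≥ 90
Round 2 — app-b, search-1 page on-call.
  edge-1: +90 → 90 ≥ 70
Round 3 — edge-1 pages on-call.
No further pages.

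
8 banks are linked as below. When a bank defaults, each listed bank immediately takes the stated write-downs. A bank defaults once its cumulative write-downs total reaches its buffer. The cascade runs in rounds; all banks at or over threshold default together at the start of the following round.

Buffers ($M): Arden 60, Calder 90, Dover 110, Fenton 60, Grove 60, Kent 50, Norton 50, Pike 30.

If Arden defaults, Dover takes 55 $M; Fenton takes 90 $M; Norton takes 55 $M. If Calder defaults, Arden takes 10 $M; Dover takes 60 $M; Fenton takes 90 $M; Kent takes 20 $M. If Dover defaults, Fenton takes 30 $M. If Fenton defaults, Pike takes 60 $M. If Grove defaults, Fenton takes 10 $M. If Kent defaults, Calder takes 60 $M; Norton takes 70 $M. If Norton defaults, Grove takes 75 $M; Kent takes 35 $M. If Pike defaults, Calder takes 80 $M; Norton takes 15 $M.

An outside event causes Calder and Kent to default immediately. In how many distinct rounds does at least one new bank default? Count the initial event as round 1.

Round 1 — Calder, Kent default (initial).
  Arden: +10 → 10 < 60
  Dover: +60 → 60 < 110
  Fenton: +90 → 90 ≥ 60
  Norton: +70 → 70 ≥ 50
Round 2 — Fenton, Norton default.
  Grove: +75 → 75 ≥ 60
  Pike: +60 → 60 ≥ 30
Round 3 — Grove, Pike default.
No further defaults.

3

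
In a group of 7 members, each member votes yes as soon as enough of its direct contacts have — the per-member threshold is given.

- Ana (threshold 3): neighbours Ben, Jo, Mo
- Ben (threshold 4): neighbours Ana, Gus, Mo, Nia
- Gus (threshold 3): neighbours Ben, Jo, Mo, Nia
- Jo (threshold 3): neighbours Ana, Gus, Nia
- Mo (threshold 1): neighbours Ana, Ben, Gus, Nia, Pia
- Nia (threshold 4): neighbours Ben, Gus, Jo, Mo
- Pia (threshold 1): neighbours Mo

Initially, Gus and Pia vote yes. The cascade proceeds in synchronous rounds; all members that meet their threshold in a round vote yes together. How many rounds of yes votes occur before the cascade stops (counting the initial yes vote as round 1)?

2

Round 1 — Gus, Pia vote yes (initial).
Round 2 — checking thresholds:
  Ben: 1 of 4 neighbours < 4, holds.
  Jo: 1 of 3 neighbours < 3, holds.
  Mo: 2 of 5 neighbours ≥ 1, votes yes.
  Nia: 1 of 4 neighbours < 4, holds.
Round 3 — no new yes votes; cascade stops.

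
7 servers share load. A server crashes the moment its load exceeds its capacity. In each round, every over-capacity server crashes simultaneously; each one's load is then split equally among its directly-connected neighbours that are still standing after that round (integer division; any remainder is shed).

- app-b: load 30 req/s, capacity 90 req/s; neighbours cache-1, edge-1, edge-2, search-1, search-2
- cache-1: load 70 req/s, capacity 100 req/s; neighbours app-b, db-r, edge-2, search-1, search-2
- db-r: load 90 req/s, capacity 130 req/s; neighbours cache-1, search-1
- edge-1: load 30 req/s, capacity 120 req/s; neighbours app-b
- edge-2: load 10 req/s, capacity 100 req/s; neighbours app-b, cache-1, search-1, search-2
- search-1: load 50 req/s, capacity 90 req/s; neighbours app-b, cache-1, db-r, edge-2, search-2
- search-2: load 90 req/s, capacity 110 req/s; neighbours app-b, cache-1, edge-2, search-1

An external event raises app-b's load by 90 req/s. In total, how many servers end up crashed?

6

Round 1 — app-b at 120 > 90. app-b crashes.
  app-b sheds 120 req/s to cache-1, edge-1, edge-2, search-1, search-2: 24 each.
    cache-1: 70+24 = 94 ≤ 100
    edge-1: 30+24 = 54 ≤ 120
    edge-2: 10+24 = 34 ≤ 100
    search-1: 50+24 = 74 ≤ 90
    search-2: 90+24 = 114 > 110
Round 2 — search-2 crashes.
  search-2 sheds 114 req/s to cache-1, edge-2, search-1: 38 each.
    cache-1: 94+38 = 132 > 100
    edge-2: 34+38 = 72 ≤ 100
    search-1: 74+38 = 112 > 90
Round 3 — cache-1, search-1 crash.
  cache-1 sheds 132 req/s to db-r, edge-2: 66 each.
    db-r: 90+66 = 156 > 130
    edge-2: 72+66 = 138 > 100
  search-1 sheds 112 req/s to db-r, edge-2: 56 each.
    db-r: 156+56 = 212 > 130
    edge-2: 138+56 = 194 > 100
Round 4 — db-r, edge-2 crash.
  db-r sheds 212 req/s: no online neighbours, lost.
  edge-2 sheds 194 req/s: no online neighbours, lost.
No further crashes.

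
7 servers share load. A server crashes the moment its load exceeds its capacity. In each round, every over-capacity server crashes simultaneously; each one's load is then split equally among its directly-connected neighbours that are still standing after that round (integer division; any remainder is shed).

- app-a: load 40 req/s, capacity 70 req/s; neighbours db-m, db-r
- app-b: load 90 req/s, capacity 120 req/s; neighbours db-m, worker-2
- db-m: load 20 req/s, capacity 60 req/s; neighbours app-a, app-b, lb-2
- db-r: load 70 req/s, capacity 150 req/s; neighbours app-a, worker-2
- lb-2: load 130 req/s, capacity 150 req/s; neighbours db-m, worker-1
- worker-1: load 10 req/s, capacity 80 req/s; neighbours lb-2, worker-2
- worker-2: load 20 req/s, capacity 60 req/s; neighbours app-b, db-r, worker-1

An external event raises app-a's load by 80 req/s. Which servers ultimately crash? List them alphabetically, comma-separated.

app-a, app-b, db-m, db-r, lb-2, worker-1, worker-2

Round 1 — app-a at 120 > 70. app-a crashes.
  app-a sheds 120 req/s to db-m, db-r: 60 each.
    db-m: 20+60 = 80 > 60
    db-r: 70+60 = 130 ≤ 150
Round 2 — db-m crashes.
  db-m sheds 80 req/s to app-b, lb-2: 40 each.
    app-b: 90+40 = 130 > 120
    lb-2: 130+40 = 170 > 150
Round 3 — app-b, lb-2 crash.
  app-b sheds 130 req/s to worker-2: 130 each.
    worker-2: 20+130 = 150 > 60
  lb-2 sheds 170 req/s to worker-1: 170 each.
    worker-1: 10+170 = 180 > 80
Round 4 — worker-1, worker-2 crash.
  worker-1 sheds 180 req/s: no online neighbours, lost.
  worker-2 sheds 150 req/s to db-r: 150 each.
    db-r: 130+150 = 280 > 150
Round 5 — db-r crashes.
  db-r sheds 280 req/s: no online neighbours, lost.
No further crashes.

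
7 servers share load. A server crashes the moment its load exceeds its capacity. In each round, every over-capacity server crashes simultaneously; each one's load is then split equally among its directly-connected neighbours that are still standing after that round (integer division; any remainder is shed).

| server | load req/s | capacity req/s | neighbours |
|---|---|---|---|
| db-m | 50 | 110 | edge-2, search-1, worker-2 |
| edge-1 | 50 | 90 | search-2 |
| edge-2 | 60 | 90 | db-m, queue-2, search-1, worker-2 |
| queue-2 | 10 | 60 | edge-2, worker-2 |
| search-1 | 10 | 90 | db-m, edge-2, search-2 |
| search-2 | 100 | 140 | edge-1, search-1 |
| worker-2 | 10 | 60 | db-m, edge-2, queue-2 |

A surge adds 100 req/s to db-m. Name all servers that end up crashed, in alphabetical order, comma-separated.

db-m, edge-1, edge-2, queue-2, search-1, search-2, worker-2

Round 1 — db-m at 150 > 110. db-m crashes.
  db-m sheds 150 req/s to edge-2, search-1, worker-2: 50 each.
    edge-2: 60+50 = 110 > 90
    search-1: 10+50 = 60 ≤ 90
    worker-2: 10+50 = 60 ≤ 60
Round 2 — edge-2 crashes.
  edge-2 sheds 110 req/s to queue-2, search-1, worker-2: 36 each (2 lost).
    queue-2: 10+36 = 46 ≤ 60
    search-1: 60+36 = 96 > 90
    worker-2: 60+36 = 96 > 60
Round 3 — search-1, worker-2 crash.
  search-1 sheds 96 req/s to search-2: 96 each.
    search-2: 100+96 = 196 > 140
  worker-2 sheds 96 req/s to queue-2: 96 each.
    queue-2: 46+96 = 142 > 60
Round 4 — queue-2, search-2 crash.
  queue-2 sheds 142 req/s: no online neighbours, lost.
  search-2 sheds 196 req/s to edge-1: 196 each.
    edge-1: 50+196 = 246 > 90
Round 5 — edge-1 crashes.
  edge-1 sheds 246 req/s: no online neighbours, lost.
No further crashes.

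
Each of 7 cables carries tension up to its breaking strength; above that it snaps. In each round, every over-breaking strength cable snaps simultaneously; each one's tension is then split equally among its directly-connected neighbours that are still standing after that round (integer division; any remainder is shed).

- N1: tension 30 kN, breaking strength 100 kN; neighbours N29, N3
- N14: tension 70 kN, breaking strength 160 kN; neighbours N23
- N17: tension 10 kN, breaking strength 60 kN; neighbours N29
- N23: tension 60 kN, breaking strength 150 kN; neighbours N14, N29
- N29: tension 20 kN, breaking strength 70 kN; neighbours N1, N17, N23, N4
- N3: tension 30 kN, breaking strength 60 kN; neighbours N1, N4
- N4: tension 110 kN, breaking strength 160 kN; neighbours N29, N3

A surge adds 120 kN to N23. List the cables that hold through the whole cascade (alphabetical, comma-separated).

Round 1 — N23 at 180 > 150. N23 snaps.
  N23 sheds 180 kN to N14, N29: 90 each.
    N14: 70+90 = 160 ≤ 160
    N29: 20+90 = 110 > 70
Round 2 — N29 snaps.
  N29 sheds 110 kN to N1, N17, N4: 36 each (2 lost).
    N1: 30+36 = 66 ≤ 100
    N17: 10+36 = 46 ≤ 60
    N4: 110+36 = 146 ≤ 160
No further breaks.

N1, N14, N17, N3, N4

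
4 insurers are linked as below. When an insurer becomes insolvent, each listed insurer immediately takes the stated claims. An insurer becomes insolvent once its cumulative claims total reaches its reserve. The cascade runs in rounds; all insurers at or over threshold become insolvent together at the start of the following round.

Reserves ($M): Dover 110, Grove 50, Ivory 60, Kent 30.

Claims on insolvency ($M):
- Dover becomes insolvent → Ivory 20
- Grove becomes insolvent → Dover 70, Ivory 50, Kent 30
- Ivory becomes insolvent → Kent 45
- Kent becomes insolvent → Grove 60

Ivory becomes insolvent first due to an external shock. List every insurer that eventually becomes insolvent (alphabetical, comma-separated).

Round 1 — Ivory becomes insolvent (initial).
  Kent: +45 → 45 ≥ 30
Round 2 — Kent becomes insolvent.
  Grove: +60 → 60 ≥ 50
Round 3 — Grove becomes insolvent.
  Dover: +70 → 70 < 110
No further insolvencies.

Grove, Ivory, Kent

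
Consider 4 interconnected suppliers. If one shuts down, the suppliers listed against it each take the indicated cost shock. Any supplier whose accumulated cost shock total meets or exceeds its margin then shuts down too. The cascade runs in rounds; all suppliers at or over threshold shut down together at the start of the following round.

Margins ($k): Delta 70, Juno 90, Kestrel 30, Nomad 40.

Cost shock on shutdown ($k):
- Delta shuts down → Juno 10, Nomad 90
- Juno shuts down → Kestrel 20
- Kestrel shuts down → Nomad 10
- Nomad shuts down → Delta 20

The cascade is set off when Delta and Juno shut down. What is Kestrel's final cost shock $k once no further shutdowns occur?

20

Round 1 — Delta, Juno shut down (initial).
  Kestrel: +20 → 20 < 30
  Nomad: +90 → 90 ≥ 40
Round 2 — Nomad shuts down.
No further shutdowns.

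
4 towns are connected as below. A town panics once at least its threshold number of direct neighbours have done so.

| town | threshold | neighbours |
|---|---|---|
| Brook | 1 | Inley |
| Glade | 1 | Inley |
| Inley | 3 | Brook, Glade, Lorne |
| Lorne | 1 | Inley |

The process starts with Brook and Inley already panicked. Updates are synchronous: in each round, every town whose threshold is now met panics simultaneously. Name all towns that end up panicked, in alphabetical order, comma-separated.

Brook, Glade, Inley, Lorne

Round 1 — Brook, Inley panic (initial).
Round 2 — checking thresholds:
  Glade: 1 of 1 neighbours ≥ 1, panics.
  Lorne: 1 of 1 neighbours ≥ 1, panics.
Round 3 — no new panics; cascade stops.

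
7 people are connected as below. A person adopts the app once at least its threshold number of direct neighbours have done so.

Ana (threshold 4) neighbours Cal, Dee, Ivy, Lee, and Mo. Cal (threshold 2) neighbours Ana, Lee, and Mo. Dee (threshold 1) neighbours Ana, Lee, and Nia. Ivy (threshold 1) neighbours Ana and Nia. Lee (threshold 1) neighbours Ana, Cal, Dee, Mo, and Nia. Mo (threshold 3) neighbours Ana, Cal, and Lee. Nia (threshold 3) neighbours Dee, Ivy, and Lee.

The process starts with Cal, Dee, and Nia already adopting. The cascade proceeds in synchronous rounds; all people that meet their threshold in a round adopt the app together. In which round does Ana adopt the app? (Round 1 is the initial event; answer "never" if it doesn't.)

3

Round 1 — Cal, Dee, Nia adopt the app (initial).
Round 2 — checking thresholds:
  Ana: 2 of 5 neighbours < 4, not yet.
  Ivy: 1 of 2 neighbours ≥ 1, adopts the app.
  Lee: 3 of 5 neighbours ≥ 1, adopts the app.
  Mo: 1 of 3 neighbours < 3, not yet.
Round 3 — checking thresholds:
  Ana: 4 of 5 neighbours ≥ 4, adopts the app.
  Mo: 2 of 3 neighbours < 3, not yet.
Round 4 — checking thresholds:
  Mo: 3 of 3 neighbours ≥ 3, adopts the app.
Round 5 — no new adoptions; cascade stops.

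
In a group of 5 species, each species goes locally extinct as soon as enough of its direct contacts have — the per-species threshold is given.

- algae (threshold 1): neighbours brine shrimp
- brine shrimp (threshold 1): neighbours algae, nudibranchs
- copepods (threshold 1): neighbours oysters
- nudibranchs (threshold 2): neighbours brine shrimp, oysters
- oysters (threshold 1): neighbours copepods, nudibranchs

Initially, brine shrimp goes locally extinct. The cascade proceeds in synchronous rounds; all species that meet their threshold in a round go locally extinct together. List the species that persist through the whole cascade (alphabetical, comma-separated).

copepods, nudibranchs, oysters

Round 1 — brine shrimp goes locally extinct (initial).
Round 2 — checking thresholds:
  algae: 1 of 1 neighbours ≥ 1, goes locally extinct.
  nudibranchs: 1 of 2 neighbours < 2, holds.
Round 3 — no new extinctions; cascade stops.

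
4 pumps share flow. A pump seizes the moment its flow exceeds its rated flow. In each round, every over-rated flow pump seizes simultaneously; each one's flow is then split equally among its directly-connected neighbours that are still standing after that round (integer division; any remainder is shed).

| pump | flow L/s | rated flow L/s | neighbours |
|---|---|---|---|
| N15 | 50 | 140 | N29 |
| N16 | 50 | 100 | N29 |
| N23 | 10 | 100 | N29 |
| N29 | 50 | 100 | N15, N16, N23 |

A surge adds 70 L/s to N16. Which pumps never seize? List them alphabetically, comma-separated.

Round 1 — N16 at 120 > 100. N16 seizes.
  N16 sheds 120 L/s to N29: 120 each.
    N29: 50+120 = 170 > 100
Round 2 — N29 seizes.
  N29 sheds 170 L/s to N15, N23: 85 each.
    N15: 50+85 = 135 ≤ 140
    N23: 10+85 = 95 ≤ 100
No further seizures.

N15, N23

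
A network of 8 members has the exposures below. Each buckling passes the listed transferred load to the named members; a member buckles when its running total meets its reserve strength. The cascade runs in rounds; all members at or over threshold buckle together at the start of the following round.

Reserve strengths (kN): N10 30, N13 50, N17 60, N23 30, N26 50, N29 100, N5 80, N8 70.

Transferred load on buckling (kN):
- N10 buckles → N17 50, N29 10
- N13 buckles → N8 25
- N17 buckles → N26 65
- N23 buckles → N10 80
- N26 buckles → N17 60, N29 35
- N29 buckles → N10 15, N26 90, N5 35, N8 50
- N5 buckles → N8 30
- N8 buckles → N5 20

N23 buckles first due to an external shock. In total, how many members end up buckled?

Round 1 — N23 buckles (initial).
  N10: +80 → 80 ≥ 30
Round 2 — N10 buckles.
  N17: +50 → 50 < 60
  N29: +10 → 10 < 100
No further bucklings.

2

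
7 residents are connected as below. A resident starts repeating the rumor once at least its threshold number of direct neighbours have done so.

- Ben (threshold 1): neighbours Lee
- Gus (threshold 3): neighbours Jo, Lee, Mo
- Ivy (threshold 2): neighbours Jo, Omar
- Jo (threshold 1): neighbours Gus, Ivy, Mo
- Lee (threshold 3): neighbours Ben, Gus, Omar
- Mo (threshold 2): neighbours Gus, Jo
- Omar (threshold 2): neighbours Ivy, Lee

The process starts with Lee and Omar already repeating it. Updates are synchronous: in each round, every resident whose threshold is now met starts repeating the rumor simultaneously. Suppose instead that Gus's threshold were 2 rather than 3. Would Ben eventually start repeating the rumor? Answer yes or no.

yes

With Gus's threshold at 2:
Round 1 — Lee, Omar start repeating the rumor (initial).
Round 2 — checking thresholds:
  Ben: 1 of 1 neighbours ≥ 1, starts repeating the rumor.
  Gus: 1 of 3 neighbours < 2, not yet.
  Ivy: 1 of 2 neighbours < 2, not yet.
Round 3 — no new spreads; cascade stops.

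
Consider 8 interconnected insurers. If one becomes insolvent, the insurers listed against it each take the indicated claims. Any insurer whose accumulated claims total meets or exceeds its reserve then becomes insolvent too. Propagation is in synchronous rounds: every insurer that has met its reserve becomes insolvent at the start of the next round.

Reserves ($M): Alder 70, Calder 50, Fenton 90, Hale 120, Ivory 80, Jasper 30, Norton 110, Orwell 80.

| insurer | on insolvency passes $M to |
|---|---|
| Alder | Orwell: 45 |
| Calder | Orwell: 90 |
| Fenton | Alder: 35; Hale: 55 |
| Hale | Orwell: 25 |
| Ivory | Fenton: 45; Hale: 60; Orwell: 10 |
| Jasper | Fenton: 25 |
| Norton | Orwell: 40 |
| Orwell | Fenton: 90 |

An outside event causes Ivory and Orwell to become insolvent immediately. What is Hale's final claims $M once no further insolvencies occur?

115

Round 1 — Ivory, Orwell become insolvent (initial).
  Fenton: +45+90 → 135 ≥ 90
  Hale: +60 → 60 < 120
Round 2 — Fenton becomes insolvent.
  Alder: +35 → 35 < 70
  Hale: +55 → 115 < 120
No further insolvencies.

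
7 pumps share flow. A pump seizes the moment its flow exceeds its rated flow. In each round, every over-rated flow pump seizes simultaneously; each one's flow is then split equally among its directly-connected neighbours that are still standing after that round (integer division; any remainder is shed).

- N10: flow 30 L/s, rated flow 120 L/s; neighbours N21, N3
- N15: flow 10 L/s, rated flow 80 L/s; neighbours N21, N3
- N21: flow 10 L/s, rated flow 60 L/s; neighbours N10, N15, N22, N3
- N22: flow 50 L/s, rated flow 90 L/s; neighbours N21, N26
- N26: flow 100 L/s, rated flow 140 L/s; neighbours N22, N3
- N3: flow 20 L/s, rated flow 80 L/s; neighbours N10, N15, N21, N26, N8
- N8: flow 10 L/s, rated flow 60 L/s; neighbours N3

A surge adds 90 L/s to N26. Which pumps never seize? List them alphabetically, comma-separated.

N8

Round 1 — N26 at 190 > 140. N26 seizes.
  N26 sheds 190 L/s to N22, N3: 95 each.
    N22: 50+95 = 145 > 90
    N3: 20+95 = 115 > 80
Round 2 — N22, N3 seize.
  N22 sheds 145 L/s to N21: 145 each.
    N21: 10+145 = 155 > 60
  N3 sheds 115 L/s to N10, N15, N21, N8: 28 each (3 lost).
    N10: 30+28 = 58 ≤ 120
    N15: 10+28 = 38 ≤ 80
    N21: 155+28 = 183 > 60
    N8: 10+28 = 38 ≤ 60
Round 3 — N21 seizes.
  N21 sheds 183 L/s to N10, N15: 91 each (1 lost).
    N10: 58+91 = 149 > 120
    N15: 38+91 = 129 > 80
Round 4 — N10, N15 seize.
  N10 sheds 149 L/s: no online neighbours, lost.
  N15 sheds 129 L/s: no online neighbours, lost.
No further seizures.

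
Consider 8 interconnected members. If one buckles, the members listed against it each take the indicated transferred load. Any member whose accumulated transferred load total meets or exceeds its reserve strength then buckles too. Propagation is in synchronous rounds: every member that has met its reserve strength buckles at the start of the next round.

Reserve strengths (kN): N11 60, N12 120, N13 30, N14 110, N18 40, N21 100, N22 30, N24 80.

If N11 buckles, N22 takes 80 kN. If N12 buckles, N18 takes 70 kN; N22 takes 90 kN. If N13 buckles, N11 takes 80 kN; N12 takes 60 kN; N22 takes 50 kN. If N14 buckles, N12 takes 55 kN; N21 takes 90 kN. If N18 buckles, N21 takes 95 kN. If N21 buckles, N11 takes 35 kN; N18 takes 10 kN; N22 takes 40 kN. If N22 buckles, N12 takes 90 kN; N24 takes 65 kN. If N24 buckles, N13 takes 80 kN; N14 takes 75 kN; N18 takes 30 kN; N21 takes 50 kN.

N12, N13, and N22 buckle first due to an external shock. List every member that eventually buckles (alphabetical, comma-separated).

Round 1 — N12, N13, N22 buckle (initial).
  N11: +80 → 80 ≥ 60
  N18: +70 → 70 ≥ 40
  N24: +65 → 65 < 80
Round 2 — N11, N18 buckle.
  N21: +95 → 95 < 100
No further bucklings.

N11, N12, N13, N18, N22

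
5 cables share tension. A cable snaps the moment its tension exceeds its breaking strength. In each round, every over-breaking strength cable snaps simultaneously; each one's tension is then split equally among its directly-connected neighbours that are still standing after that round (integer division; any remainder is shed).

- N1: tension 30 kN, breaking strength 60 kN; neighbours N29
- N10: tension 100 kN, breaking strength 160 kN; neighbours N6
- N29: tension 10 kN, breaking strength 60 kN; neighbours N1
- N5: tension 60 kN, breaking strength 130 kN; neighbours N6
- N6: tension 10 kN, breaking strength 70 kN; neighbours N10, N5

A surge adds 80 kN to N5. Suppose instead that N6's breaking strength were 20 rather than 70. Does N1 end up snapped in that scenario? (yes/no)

With N6's breaking strength at 20:
Round 1 — N5 at 140 > 130. N5 snaps.
  N5 sheds 140 kN to N6: 140 each.
    N6: 10+140 = 150 > 20
Round 2 — N6 snaps.
  N6 sheds 150 kN to N10: 150 each.
    N10: 100+150 = 250 > 160
Round 3 — N10 snaps.
  N10 sheds 250 kN: no online neighbours, lost.
No further breaks.

no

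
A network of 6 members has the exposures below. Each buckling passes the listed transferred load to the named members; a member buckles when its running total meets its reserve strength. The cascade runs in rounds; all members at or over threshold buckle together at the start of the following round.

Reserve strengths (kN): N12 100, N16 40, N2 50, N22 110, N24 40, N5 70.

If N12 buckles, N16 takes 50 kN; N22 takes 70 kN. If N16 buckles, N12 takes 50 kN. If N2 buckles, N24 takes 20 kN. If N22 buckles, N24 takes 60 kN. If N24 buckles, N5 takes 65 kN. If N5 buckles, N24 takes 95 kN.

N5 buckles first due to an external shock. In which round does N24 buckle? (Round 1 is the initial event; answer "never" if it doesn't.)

2

Round 1 — N5 buckles (initial).
  N24: +95 → 95 ≥ 40
Round 2 — N24 buckles.
No further bucklings.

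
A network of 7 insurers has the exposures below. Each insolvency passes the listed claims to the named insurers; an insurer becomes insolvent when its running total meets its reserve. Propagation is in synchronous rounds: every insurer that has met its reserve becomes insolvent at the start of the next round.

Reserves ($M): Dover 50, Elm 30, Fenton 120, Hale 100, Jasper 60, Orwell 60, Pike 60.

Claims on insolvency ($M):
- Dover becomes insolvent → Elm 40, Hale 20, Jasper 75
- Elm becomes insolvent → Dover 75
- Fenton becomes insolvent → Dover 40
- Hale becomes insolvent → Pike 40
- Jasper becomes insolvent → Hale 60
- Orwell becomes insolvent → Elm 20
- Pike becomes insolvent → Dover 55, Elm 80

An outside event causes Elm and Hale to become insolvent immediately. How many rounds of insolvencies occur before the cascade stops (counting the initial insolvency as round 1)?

Round 1 — Elm, Hale become insolvent (initial).
  Dover: +75 → 75 ≥ 50
  Pike: +40 → 40 < 60
Round 2 — Dover becomes insolvent.
  Jasper: +75 → 75 ≥ 60
Round 3 — Jasper becomes insolvent.
No further insolvencies.

3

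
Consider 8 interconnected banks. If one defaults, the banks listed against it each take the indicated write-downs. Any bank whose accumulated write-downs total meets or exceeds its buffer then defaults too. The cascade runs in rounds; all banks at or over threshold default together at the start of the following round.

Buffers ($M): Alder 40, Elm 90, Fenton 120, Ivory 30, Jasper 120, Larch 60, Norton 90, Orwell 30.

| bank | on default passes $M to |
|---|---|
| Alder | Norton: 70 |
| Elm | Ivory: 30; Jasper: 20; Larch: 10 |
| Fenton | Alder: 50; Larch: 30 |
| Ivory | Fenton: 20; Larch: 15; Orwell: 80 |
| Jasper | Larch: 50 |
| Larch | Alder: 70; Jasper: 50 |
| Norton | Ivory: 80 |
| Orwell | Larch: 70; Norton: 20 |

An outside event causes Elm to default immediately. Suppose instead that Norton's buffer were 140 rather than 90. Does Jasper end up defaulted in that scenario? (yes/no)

no

With Norton's buffer at 140:
Round 1 — Elm defaults (initial).
  Ivory: +30 → 30 ≥ 30
  Jasper: +20 → 20 < 120
  Larch: +10 → 10 < 60
Round 2 — Ivory defaults.
  Fenton: +20 → 20 < 120
  Larch: +15 → 25 < 60
  Orwell: +80 → 80 ≥ 30
Round 3 — Orwell defaults.
  Larch: +70 → 95 ≥ 60
  Norton: +20 → 20 < 140
Round 4 — Larch defaults.
  Alder: +70 → 70 ≥ 40
  Jasper: +50 → 70 < 120
Round 5 — Alder defaults.
  Norton: +70 → 90 < 140
No further defaults.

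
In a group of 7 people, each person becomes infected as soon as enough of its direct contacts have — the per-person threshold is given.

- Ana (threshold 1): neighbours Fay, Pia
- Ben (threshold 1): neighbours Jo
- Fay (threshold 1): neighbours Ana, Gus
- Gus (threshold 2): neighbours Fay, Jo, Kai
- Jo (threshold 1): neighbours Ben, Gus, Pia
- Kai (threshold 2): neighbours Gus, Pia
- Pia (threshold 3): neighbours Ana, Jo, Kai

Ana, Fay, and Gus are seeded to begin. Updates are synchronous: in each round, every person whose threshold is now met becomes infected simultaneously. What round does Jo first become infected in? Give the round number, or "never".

Round 1 — Ana, Fay, Gus become infected (initial).
Round 2 — checking thresholds:
  Jo: 1 of 3 neighbours ≥ 1, becomes infected.
  Kai: 1 of 2 neighbours < 2, not yet.
  Pia: 1 of 3 neighbours < 3, not yet.
Round 3 — checking thresholds:
  Ben: 1 of 1 neighbours ≥ 1, becomes infected.
  Kai: 1 of 2 neighbours < 2, not yet.
  Pia: 2 of 3 neighbours < 3, not yet.
Round 4 — no new infections; cascade stops.

2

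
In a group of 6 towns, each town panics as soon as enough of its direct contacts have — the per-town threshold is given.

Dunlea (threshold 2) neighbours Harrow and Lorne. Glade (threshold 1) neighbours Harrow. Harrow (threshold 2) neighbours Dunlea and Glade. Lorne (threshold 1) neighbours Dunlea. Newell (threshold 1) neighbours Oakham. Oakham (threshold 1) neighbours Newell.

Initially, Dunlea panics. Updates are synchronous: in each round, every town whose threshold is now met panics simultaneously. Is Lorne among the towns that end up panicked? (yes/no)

yes

Round 1 — Dunlea panics (initial).
Round 2 — checking thresholds:
  Harrow: 1 of 2 neighbours < 2, holds.
  Lorne: 1 of 1 neighbours ≥ 1, panics.
Round 3 — no new panics; cascade stops.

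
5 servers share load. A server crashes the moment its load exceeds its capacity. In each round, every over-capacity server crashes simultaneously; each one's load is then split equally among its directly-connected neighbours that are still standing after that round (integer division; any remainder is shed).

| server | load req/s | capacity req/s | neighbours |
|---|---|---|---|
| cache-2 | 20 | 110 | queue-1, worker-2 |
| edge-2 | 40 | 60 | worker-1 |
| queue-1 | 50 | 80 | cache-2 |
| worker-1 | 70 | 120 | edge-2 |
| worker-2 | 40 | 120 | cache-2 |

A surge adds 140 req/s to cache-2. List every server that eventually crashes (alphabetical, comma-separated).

cache-2, queue-1

Round 1 — cache-2 at 160 > 110. cache-2 crashes.
  cache-2 sheds 160 req/s to queue-1, worker-2: 80 each.
    queue-1: 50+80 = 130 > 80
    worker-2: 40+80 = 120 ≤ 120
Round 2 — queue-1 crashes.
  queue-1 sheds 130 req/s: no online neighbours, lost.
No further crashes.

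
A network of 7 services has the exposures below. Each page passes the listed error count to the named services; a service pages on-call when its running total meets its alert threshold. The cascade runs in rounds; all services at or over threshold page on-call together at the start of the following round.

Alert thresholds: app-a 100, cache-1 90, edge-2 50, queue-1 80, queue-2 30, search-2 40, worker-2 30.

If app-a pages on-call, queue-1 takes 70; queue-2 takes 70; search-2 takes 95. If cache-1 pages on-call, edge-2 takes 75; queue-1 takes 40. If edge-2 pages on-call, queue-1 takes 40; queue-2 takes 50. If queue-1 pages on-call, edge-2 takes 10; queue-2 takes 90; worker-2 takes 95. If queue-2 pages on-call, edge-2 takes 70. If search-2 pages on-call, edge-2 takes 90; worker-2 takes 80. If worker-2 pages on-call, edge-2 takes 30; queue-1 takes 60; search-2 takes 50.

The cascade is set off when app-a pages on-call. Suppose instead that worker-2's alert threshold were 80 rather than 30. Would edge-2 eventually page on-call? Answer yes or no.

yes

With worker-2's alert threshold at 80:
Round 1 — app-a pages on-call (initial).
  queue-1: +70 → 70 < 80
  queue-2: +70 → 70 ≥ 30
  search-2: +95 → 95 ≥ 40
Round 2 — queue-2, search-2 page on-call.
  edge-2: +70+90 → 160 ≥ 50
  worker-2: +80 → 80 ≥ 80
Round 3 — edge-2, worker-2 page on-call.
  queue-1: +40+60 → 170 ≥ 80
Round 4 — queue-1 pages on-call.
No further pages.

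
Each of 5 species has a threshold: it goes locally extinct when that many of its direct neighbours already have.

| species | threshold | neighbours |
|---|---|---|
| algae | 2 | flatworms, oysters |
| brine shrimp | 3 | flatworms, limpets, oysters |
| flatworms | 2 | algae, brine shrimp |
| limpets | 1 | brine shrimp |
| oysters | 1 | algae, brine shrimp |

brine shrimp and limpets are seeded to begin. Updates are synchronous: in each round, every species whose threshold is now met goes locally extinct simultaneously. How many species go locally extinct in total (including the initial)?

3

Round 1 — brine shrimp, limpets go locally extinct (initial).
Round 2 — checking thresholds:
  flatworms: 1 of 2 neighbours < 2, not yet.
  oysters: 1 of 2 neighbours ≥ 1, goes locally extinct.
Round 3 — no new extinctions; cascade stops.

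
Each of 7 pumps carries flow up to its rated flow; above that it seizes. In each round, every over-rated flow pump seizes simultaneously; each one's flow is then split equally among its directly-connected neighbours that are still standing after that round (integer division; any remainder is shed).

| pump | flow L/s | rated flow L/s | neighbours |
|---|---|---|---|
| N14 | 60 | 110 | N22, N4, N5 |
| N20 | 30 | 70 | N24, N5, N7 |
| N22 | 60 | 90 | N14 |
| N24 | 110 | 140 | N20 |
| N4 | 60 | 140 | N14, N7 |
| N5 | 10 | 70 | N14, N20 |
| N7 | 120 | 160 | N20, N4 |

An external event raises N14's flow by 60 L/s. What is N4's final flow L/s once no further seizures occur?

100

Round 1 — N14 at 120 > 110. N14 seizes.
  N14 sheds 120 L/s to N22, N4, N5: 40 each.
    N22: 60+40 = 100 > 90
    N4: 60+40 = 100 ≤ 140
    N5: 10+40 = 50 ≤ 70
Round 2 — N22 seizes.
  N22 sheds 100 L/s: no online neighbours, lost.
No further seizures.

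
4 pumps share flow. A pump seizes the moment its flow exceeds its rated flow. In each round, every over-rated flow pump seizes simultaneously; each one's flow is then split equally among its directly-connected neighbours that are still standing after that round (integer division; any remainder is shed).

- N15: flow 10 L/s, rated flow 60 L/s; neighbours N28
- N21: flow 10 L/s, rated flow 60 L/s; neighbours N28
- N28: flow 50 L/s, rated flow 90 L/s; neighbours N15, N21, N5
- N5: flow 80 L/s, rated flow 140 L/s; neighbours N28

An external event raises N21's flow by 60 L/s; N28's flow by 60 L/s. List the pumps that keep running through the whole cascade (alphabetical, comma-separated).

Round 1 — N21 at 70 > 60; N28 at 110 > 90. N21, N28 seize.
  N21 sheds 70 L/s: no online neighbours, lost.
  N28 sheds 110 L/s to N15, N5: 55 each.
    N15: 10+55 = 65 > 60
    N5: 80+55 = 135 ≤ 140
Round 2 — N15 seizes.
  N15 sheds 65 L/s: no online neighbours, lost.
No further seizures.

N5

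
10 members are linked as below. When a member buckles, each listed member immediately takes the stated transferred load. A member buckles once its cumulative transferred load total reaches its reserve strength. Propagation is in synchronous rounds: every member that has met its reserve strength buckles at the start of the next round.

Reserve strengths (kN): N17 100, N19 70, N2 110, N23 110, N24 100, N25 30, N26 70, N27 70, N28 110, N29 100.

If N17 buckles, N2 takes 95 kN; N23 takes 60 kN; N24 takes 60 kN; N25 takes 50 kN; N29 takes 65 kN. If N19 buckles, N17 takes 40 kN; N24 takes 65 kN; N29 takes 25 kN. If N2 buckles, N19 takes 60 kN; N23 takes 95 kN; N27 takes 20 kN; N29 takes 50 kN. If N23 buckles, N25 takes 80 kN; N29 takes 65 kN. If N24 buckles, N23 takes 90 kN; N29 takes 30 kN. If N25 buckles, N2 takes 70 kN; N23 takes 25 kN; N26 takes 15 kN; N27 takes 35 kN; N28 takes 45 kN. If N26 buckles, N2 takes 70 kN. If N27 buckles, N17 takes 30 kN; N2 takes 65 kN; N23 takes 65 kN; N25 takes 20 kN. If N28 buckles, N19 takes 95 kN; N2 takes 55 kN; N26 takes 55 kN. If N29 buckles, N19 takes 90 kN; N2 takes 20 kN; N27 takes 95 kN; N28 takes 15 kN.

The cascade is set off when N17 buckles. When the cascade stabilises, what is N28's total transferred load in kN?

Round 1 — N17 buckles (initial).
  N2: +95 → 95 < 110
  N23: +60 → 60 < 110
  N24: +60 → 60 < 100
  N25: +50 → 50 ≥ 30
  N29: +65 → 65 < 100
Round 2 — N25 buckles.
  N2: +70 → 165 ≥ 110
  N23: +25 → 85 < 110
  N26: +15 → 15 < 70
  N27: +35 → 35 < 70
  N28: +45 → 45 < 110
Round 3 — N2 buckles.
  N19: +60 → 60 < 70
  N23: +95 → 180 ≥ 110
  N27: +20 → 55 < 70
  N29: +50 → 115 ≥ 100
Round 4 — N23, N29 buckle.
  N19: +90 → 150 ≥ 70
  N27: +95 → 150 ≥ 70
  N28: +15 → 60 < 110
Round 5 — N19, N27 buckle.
  N24: +65 → 125 ≥ 100
Round 6 — N24 buckles.
No further bucklings.

60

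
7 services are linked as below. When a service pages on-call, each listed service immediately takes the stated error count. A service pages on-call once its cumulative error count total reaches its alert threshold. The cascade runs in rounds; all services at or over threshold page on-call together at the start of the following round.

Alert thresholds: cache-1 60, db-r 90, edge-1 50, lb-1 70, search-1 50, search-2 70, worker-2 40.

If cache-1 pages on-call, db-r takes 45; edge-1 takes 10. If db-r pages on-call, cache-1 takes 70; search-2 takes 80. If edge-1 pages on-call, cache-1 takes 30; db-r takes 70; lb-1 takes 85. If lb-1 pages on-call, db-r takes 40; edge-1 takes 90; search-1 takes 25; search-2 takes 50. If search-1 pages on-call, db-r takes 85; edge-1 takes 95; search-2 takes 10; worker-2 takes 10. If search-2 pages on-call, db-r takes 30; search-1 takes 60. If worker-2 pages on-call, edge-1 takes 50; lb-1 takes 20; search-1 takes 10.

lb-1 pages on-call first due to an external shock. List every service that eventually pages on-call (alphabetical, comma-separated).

Round 1 — lb-1 pages on-call (initial).
  db-r: +40 → 40 < 90
  edge-1: +90 → 90 ≥ 50
  search-1: +25 → 25 < 50
  search-2: +50 → 50 < 70
Round 2 — edge-1 pages on-call.
  cache-1: +30 → 30 < 60
  db-r: +70 → 110 ≥ 90
Round 3 — db-r pages on-call.
  cache-1: +70 → 100 ≥ 60
  search-2: +80 → 130 ≥ 70
Round 4 — cache-1, search-2 page on-call.
  search-1: +60 → 85 ≥ 50
Round 5 — search-1 pages on-call.
  worker-2: +10 → 10 < 40
No further pages.

cache-1, db-r, edge-1, lb-1, search-1, search-2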